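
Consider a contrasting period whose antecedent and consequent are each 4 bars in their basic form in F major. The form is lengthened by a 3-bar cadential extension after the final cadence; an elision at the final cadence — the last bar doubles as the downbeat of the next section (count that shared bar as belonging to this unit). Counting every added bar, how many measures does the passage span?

11 measures

Basic contrasting period: 4 + 4 = 8 bars.
8 (basic form) + 3 (cadential extension) = 11.
The elision shares a bar with the next section but does not change this unit's count.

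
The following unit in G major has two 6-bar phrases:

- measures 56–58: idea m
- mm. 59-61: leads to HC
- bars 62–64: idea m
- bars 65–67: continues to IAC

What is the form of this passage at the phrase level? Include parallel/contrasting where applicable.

Phrase 1 ends with a half cadence (weaker) and phrase 2 with an imperfect authentic cadence (stronger): antecedent + consequent = a period.
The two phrases open with the same material (m / m), so the period is parallel.

parallel period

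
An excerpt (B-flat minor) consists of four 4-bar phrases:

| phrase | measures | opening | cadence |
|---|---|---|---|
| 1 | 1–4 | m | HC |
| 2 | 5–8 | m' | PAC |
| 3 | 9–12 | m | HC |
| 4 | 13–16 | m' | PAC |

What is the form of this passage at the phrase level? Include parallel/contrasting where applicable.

repeated period

The cadence pattern HC–PAC–HC–PAC is weak–strong twice, and phrases 3–4 restate phrases 1–2: a period heard twice, not a double period (which would end weakly at phrase 2).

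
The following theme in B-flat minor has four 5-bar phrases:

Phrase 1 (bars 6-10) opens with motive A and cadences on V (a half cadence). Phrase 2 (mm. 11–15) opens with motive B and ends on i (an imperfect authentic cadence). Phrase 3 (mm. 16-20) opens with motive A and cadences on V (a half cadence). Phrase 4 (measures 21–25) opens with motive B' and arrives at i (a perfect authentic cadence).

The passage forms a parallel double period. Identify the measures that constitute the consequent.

In a double period the four phrases pair into a large antecedent (phrases 1–2, ending imperfect authentic cadence) and a large consequent (phrases 3–4, ending perfect authentic cadence). The consequent spans mm. 16–25.

measures 16–25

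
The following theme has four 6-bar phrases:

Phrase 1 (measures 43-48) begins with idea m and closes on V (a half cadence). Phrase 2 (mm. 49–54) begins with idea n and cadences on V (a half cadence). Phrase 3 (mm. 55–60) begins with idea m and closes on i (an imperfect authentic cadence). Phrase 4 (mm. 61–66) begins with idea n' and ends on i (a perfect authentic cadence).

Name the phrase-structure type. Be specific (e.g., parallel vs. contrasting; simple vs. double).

parallel double period

Four phrases in two halves: the first half (measures 43-54) ends with a half cadence, the second (mm. 55–66) with a perfect authentic cadence — a large antecedent–consequent pair, i.e. a double period.
Phrase 3 begins with the same material as phrase 1, making it parallel.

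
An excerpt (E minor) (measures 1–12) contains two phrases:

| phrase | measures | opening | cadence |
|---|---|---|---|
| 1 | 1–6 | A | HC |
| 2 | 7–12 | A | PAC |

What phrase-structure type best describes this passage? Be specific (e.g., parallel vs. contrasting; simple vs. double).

Phrase 1 ends with a half cadence (weaker) and phrase 2 with a perfect authentic cadence (stronger): antecedent + consequent = a period.
The two phrases open with the same material (A / A), so the period is parallel.

parallel period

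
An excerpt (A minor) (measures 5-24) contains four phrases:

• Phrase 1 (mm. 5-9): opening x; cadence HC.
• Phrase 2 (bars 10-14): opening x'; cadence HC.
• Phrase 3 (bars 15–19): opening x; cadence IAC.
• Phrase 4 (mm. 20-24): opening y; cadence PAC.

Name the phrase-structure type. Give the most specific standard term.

parallel double period

Four phrases in two halves: the first half (measures 5–14) ends with a half cadence, the second (mm. 15-24) with a perfect authentic cadence — a large antecedent–consequent pair, i.e. a double period.
Phrase 3 begins with the same material as phrase 1, making it parallel.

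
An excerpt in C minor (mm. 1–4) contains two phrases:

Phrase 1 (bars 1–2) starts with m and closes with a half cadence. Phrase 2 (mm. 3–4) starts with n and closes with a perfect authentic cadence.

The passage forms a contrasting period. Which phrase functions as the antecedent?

phrase 1

The phrase ending with the weaker cadence (half cadence) is the antecedent; the one ending more conclusively (perfect authentic cadence) is the consequent. The antecedent is phrase 1.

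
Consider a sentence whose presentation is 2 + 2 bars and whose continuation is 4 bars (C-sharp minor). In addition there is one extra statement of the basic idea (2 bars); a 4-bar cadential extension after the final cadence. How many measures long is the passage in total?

14 measures

Basic sentence: 2 + 2 + 4 = 8 bars.
8 (basic form) + 2 (extra statement) + 4 (cadential extension) = 14.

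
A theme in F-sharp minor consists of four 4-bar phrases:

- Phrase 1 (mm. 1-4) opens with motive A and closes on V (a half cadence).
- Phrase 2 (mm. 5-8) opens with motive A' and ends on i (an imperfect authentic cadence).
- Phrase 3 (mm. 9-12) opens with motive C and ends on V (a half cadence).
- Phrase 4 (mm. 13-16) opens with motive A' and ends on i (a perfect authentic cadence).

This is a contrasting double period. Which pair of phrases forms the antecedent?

In a double period the first pair of phrases (ending imperfect authentic cadence) is the large antecedent and the second pair (ending perfect authentic cadence) is the large consequent; the antecedent is phrases 1 and 2.

phrases 1 and 2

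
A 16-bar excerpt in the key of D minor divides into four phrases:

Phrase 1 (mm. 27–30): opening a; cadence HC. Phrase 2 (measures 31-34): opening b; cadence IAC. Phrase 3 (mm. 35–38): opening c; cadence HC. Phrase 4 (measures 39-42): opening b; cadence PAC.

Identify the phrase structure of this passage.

Four phrases in two halves: the first half (measures 27–34) ends with an imperfect authentic cadence, the second (measures 35-42) with a perfect authentic cadence — a large antecedent–consequent pair, i.e. a double period.
Phrase 3 begins with different material from phrase 1, making it contrasting.

contrasting double period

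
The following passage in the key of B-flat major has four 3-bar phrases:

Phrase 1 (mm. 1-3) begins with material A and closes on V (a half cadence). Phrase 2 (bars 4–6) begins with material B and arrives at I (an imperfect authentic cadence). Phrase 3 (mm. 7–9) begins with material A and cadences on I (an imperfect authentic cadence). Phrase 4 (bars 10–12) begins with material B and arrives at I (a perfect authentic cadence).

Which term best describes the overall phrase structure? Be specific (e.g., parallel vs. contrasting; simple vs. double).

Four phrases in two halves: the first half (measures 1-6) ends with an imperfect authentic cadence, the second (mm. 7–12) with a perfect authentic cadence — a large antecedent–consequent pair, i.e. a double period.
Phrase 3 begins with the same material as phrase 1, making it parallel.

parallel double period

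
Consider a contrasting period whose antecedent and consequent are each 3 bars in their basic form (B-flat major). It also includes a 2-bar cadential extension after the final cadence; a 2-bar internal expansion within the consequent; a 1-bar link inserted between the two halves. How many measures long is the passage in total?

11 measures

Basic contrasting period: 3 + 3 = 6 bars.
6 (basic form) + 2 (cadential extension) + 2 (internal expansion) + 1 (link) = 11.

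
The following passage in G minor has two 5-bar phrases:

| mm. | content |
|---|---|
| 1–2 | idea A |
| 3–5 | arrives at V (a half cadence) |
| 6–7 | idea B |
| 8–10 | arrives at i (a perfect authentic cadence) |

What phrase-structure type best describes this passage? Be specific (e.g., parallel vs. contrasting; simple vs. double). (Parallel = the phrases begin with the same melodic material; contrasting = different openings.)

Phrase 1 ends with a half cadence (weaker) and phrase 2 with a perfect authentic cadence (stronger): antecedent + consequent = a period.
The two phrases open with different material (A / B), so the period is contrasting.

contrasting period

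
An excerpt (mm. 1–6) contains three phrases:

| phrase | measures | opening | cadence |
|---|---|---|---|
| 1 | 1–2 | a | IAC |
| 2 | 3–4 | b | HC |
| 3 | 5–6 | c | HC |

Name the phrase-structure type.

phrase group

The final phrase closes with a half cadence, which is not stronger than the preceding half cadence; the 3 phrases lack an overall antecedent–consequent design and so form a phrase group.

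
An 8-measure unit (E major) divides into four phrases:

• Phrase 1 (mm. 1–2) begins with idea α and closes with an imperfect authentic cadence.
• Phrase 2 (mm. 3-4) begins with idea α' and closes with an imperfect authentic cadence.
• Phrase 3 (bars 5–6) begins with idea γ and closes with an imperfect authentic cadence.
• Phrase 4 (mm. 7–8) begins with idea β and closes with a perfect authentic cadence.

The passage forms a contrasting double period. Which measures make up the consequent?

measures 5–8

In a double period the first pair of phrases (ending imperfect authentic cadence) is the large antecedent and the second pair (ending perfect authentic cadence) is the large consequent; the consequent is measures 5–8.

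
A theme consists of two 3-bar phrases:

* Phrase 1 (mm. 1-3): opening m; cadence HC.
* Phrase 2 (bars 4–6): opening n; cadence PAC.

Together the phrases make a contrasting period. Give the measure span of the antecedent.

The phrase ending with the weaker cadence (half cadence) is the antecedent; the one ending more conclusively (perfect authentic cadence) is the consequent. The antecedent is measures 1–3.

measures 1–3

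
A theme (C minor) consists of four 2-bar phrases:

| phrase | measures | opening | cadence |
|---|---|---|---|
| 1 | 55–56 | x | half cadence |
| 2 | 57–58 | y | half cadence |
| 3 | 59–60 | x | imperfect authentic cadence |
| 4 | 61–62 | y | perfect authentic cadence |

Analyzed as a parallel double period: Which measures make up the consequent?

measures 59–62

In a double period the four phrases pair into a large antecedent (phrases 1–2, ending half cadence) and a large consequent (phrases 3–4, ending perfect authentic cadence). The consequent spans measures 59–62.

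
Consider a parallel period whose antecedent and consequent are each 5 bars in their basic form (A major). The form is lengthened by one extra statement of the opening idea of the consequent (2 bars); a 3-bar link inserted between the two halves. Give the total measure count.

Basic parallel period: 5 + 5 = 10 bars.
10 (basic form) + 2 (extra statement) + 3 (link) = 15.

15 measures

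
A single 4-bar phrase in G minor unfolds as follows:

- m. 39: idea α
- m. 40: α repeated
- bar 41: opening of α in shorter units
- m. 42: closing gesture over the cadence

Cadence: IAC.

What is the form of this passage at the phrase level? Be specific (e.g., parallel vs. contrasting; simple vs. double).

sentence

Basic idea (m. 39) + its repetition (bar 40) form the presentation; fragmentation and cadence (mm. 41–42) form the continuation — the 4-bar whole is a sentence.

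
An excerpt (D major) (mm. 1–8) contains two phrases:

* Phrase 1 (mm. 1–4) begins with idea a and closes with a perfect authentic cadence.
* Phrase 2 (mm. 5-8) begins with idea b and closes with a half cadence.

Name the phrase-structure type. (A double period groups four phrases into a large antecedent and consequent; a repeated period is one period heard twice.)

phrase group

The second phrase closes with a half cadence, which is not stronger than the first phrase's perfect authentic cadence; without a weak→strong cadential pair there is no antecedent–consequent relationship, so this is a phrase group rather than a period.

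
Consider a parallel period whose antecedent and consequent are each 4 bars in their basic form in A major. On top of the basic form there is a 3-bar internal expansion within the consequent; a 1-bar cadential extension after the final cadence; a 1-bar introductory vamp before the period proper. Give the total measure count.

13 measures

Basic parallel period: 4 + 4 = 8 bars.
8 (basic form) + 3 (internal expansion) + 1 (cadential extension) + 1 (introduction) = 13.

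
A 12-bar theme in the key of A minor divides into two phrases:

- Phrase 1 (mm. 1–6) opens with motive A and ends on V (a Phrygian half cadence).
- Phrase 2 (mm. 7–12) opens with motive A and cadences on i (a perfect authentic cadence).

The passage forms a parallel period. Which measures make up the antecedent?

measures 1–6

The phrase ending with the weaker cadence (Phrygian half cadence) is the antecedent; the one ending more conclusively (perfect authentic cadence) is the consequent. The antecedent is measures 1–6.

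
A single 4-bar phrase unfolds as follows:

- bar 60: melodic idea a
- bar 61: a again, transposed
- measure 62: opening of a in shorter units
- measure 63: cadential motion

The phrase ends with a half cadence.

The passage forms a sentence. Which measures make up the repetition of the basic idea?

measures 61–61

The presentation of a sentence is the basic idea (bar 60) plus its repetition (m. 61); the repetition of the basic idea is therefore m. 61.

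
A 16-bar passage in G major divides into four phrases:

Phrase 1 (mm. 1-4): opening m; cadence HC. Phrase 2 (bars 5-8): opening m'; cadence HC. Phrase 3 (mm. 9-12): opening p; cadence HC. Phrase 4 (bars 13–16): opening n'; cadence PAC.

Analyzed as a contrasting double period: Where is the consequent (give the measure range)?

measures 9–16

In a double period the four phrases pair into a large antecedent (phrases 1–2, ending half cadence) and a large consequent (phrases 3–4, ending perfect authentic cadence). The consequent spans mm. 9-16.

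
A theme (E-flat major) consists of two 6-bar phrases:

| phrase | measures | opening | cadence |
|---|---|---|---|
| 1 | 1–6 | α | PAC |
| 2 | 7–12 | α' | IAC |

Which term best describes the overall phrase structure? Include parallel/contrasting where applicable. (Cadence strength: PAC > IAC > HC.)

phrase group

The second phrase closes with an imperfect authentic cadence, which is not stronger than the first phrase's perfect authentic cadence; without a weak→strong cadential pair there is no antecedent–consequent relationship, so this is a phrase group rather than a period.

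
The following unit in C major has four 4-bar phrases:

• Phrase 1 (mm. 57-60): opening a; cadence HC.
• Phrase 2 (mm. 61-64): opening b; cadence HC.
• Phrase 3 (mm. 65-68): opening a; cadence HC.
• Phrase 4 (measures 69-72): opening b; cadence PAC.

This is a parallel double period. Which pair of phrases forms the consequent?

phrases 3 and 4

In a double period the first pair of phrases (ending half cadence) is the large antecedent and the second pair (ending perfect authentic cadence) is the large consequent; the consequent is phrases 3 and 4.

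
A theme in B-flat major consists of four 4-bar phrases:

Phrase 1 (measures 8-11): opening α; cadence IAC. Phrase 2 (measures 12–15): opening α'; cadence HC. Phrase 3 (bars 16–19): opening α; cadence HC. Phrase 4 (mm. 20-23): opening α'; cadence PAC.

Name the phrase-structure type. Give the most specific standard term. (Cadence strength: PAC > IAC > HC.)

Four phrases in two halves: the first half (mm. 8–15) ends with a half cadence, the second (measures 16-23) with a perfect authentic cadence — a large antecedent–consequent pair, i.e. a double period.
Phrase 3 begins with the same material as phrase 1, making it parallel.

parallel double period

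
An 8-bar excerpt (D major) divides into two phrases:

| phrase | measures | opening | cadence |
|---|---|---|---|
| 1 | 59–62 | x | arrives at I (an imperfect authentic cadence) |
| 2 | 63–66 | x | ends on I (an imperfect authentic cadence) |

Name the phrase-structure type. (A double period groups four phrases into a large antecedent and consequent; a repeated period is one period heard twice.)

repeated phrase

Both phrases have the same opening (x) and the same cadence (imperfect authentic cadence): the second is a restatement, not a consequent, so this is a repeated phrase rather than a period.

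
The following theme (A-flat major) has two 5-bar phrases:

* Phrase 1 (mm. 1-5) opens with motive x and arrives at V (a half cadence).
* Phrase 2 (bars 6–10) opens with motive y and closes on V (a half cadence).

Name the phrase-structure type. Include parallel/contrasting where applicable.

phrase group

The second phrase closes with a half cadence, which is not stronger than the first phrase's half cadence; without a weak→strong cadential pair there is no antecedent–consequent relationship, so this is a phrase group rather than a period.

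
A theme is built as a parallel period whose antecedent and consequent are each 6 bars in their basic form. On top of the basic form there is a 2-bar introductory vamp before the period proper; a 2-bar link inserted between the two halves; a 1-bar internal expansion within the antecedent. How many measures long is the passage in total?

Basic parallel period: 6 + 6 = 12 bars.
12 (basic form) + 2 (introduction) + 2 (link) + 1 (internal expansion) = 17.

17 measures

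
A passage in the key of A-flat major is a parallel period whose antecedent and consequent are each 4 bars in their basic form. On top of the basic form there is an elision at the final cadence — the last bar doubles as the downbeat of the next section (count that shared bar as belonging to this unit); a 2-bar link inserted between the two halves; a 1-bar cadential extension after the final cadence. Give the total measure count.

11 measures

Basic parallel period: 4 + 4 = 8 bars.
8 (basic form) + 2 (link) + 1 (cadential extension) = 11.
The elision shares a bar with the next section but does not change this unit's count.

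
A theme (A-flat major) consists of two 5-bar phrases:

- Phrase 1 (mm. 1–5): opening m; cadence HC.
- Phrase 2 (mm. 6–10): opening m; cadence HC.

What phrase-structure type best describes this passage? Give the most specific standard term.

repeated phrase

Both phrases have the same opening (m) and the same cadence (half cadence): the second is a restatement, not a consequent, so this is a repeated phrase rather than a period.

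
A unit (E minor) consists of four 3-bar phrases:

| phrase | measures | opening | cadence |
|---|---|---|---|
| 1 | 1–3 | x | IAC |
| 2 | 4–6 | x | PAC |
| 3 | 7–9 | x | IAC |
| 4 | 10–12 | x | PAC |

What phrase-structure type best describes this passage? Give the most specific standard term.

repeated period

The cadence pattern IAC–PAC–IAC–PAC is weak–strong twice, and phrases 3–4 restate phrases 1–2: a period heard twice, not a double period (which would end weakly at phrase 2).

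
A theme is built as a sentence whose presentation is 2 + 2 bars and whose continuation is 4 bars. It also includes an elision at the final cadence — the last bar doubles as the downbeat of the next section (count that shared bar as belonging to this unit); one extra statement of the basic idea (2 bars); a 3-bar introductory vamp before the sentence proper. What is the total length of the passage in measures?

13 measures

Basic sentence: 2 + 2 + 4 = 8 bars.
8 (basic form) + 2 (extra statement) + 3 (introduction) = 13.
The elision shares a bar with the next section but does not change this unit's count.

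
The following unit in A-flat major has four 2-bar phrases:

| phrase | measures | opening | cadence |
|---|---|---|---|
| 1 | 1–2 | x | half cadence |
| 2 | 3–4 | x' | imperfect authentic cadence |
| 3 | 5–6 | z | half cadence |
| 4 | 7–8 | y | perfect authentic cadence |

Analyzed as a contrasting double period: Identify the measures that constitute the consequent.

In a double period the four phrases pair into a large antecedent (phrases 1–2, ending imperfect authentic cadence) and a large consequent (phrases 3–4, ending perfect authentic cadence). The consequent spans mm. 5–8.

measures 5–8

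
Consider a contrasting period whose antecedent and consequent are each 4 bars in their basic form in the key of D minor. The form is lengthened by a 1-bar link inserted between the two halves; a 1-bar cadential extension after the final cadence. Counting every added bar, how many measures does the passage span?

Basic contrasting period: 4 + 4 = 8 bars.
8 (basic form) + 1 (link) + 1 (cadential extension) = 10.

10 measures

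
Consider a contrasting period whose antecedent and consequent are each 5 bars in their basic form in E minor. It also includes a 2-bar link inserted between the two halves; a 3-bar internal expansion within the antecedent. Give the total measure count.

Basic contrasting period: 5 + 5 = 10 bars.
10 (basic form) + 2 (link) + 3 (internal expansion) = 15.

15 measures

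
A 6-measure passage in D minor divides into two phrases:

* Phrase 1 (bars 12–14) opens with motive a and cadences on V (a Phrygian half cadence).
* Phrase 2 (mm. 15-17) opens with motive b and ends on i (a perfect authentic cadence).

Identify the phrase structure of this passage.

Phrase 1 ends with a Phrygian half cadence (weaker) and phrase 2 with a perfect authentic cadence (stronger): antecedent + consequent = a period.
The two phrases open with different material (a / b), so the period is contrasting.

contrasting period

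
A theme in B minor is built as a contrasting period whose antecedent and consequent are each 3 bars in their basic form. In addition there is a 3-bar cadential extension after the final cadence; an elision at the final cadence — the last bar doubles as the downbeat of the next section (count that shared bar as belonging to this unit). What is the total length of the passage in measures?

9 measures

Basic contrasting period: 3 + 3 = 6 bars.
6 (basic form) + 3 (cadential extension) = 9.
The elision shares a bar with the next section but does not change this unit's count.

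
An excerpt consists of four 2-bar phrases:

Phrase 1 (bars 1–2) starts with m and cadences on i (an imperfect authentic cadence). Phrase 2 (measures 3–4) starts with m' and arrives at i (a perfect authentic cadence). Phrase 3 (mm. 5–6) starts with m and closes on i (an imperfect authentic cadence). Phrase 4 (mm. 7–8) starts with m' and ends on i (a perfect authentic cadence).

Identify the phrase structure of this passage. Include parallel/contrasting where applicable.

repeated period

The cadence pattern IAC–PAC–IAC–PAC is weak–strong twice, and phrases 3–4 restate phrases 1–2: a period heard twice, not a double period (which would end weakly at phrase 2).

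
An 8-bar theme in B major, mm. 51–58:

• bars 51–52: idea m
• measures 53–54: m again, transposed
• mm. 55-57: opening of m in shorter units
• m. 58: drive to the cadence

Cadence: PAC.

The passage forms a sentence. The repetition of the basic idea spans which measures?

The presentation of a sentence is the basic idea (mm. 51–52) plus its repetition (measures 53–54); the repetition of the basic idea is therefore mm. 53–54.

measures 53–54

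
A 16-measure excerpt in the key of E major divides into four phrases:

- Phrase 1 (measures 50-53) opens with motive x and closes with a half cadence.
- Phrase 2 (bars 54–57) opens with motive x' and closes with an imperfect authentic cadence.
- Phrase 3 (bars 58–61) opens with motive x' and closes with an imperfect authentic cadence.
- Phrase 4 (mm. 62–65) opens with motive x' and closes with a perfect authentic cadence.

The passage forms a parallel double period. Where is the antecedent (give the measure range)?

measures 50–57

In a double period the four phrases pair into a large antecedent (phrases 1–2, ending imperfect authentic cadence) and a large consequent (phrases 3–4, ending perfect authentic cadence). The antecedent spans bars 50–57.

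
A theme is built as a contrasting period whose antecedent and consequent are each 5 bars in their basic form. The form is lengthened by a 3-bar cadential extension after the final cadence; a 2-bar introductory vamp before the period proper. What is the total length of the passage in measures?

Basic contrasting period: 5 + 5 = 10 bars.
10 (basic form) + 3 (cadential extension) + 2 (introduction) = 15.

15 measures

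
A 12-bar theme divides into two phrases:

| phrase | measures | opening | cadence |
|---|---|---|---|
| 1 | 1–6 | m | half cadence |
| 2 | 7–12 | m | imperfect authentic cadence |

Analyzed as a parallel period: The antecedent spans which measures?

The antecedent is the phrase ending with the weaker cadence (half cadence, phrase 1) and the consequent the one ending more conclusively (imperfect authentic cadence, phrase 2); the antecedent is mm. 1–6.

measures 1–6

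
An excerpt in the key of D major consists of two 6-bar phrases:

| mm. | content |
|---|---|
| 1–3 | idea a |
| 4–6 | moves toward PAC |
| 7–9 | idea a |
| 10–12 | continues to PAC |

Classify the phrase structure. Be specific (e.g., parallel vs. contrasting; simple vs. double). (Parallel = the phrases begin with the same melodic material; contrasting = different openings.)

Both phrases have the same opening (a) and the same cadence (perfect authentic cadence): the second is a restatement, not a consequent, so this is a repeated phrase rather than a period.

repeated phrase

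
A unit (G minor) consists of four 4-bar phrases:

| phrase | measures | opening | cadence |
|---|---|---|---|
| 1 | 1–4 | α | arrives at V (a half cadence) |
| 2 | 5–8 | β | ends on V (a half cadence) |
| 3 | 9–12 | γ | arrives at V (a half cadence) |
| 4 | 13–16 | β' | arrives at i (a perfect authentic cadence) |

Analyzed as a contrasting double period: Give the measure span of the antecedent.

measures 1–8

In a double period the four phrases pair into a large antecedent (phrases 1–2, ending half cadence) and a large consequent (phrases 3–4, ending perfect authentic cadence). The antecedent spans mm. 1–8.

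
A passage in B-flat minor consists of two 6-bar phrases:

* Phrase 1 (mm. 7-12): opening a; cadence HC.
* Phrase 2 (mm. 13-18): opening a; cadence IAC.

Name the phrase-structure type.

Phrase 1 ends with a half cadence (weaker) and phrase 2 with an imperfect authentic cadence (stronger): antecedent + consequent = a period.
The two phrases open with the same material (a / a), so the period is parallel.

parallel period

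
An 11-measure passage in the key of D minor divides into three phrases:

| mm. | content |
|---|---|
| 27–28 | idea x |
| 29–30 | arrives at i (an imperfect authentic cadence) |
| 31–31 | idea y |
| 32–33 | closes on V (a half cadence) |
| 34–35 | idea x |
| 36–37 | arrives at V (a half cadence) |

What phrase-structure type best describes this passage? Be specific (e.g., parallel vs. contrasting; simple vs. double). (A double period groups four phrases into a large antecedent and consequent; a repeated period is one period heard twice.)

The final phrase closes with a half cadence, which is not stronger than the preceding half cadence; the 3 phrases lack an overall antecedent–consequent design and so form a phrase group.

phrase group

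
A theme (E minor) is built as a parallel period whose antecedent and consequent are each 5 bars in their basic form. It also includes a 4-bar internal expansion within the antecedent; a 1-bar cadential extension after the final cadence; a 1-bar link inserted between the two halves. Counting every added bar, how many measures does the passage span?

16 measures

Basic parallel period: 5 + 5 = 10 bars.
10 (basic form) + 4 (internal expansion) + 1 (cadential extension) + 1 (link) = 16.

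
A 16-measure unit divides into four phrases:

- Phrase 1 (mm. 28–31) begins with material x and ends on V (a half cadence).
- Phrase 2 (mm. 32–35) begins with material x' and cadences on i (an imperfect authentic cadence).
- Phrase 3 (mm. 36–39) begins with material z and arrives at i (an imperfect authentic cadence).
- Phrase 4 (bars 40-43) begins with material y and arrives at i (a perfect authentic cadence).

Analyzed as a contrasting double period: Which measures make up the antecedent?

In a double period the four phrases pair into a large antecedent (phrases 1–2, ending imperfect authentic cadence) and a large consequent (phrases 3–4, ending perfect authentic cadence). The antecedent spans measures 28–35.

measures 28–35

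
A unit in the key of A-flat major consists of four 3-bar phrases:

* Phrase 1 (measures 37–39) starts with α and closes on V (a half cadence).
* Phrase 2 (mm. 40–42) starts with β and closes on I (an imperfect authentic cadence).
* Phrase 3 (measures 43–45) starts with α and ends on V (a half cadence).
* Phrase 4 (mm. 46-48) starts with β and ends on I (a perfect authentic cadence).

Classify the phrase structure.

Four phrases in two halves: the first half (measures 37–42) ends with an imperfect authentic cadence, the second (mm. 43–48) with a perfect authentic cadence — a large antecedent–consequent pair, i.e. a double period.
Phrase 3 begins with the same material as phrase 1, making it parallel.

parallel double period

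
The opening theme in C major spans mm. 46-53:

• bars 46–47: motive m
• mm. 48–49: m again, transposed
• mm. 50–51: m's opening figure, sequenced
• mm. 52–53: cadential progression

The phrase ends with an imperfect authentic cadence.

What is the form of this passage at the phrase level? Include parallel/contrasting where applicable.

Basic idea (mm. 46–47) + its repetition (measures 48-49) form the presentation; fragmentation and cadence (mm. 50-53) form the continuation — the 8-bar whole is a sentence.

sentence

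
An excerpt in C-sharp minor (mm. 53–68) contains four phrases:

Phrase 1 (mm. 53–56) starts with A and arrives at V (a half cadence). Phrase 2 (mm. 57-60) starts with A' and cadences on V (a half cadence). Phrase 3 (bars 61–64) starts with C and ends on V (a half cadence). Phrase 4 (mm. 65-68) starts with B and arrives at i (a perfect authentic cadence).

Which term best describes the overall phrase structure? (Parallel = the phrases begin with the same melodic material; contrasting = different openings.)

contrasting double period

Four phrases in two halves: the first half (bars 53–60) ends with a half cadence, the second (mm. 61–68) with a perfect authentic cadence — a large antecedent–consequent pair, i.e. a double period.
Phrase 3 begins with different material from phrase 1, making it contrasting.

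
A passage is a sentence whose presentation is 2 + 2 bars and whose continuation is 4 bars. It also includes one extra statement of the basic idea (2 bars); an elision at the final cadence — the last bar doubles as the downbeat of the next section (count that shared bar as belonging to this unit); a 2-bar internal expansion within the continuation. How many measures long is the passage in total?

12 measures

Basic sentence: 2 + 2 + 4 = 8 bars.
8 (basic form) + 2 (extra statement) + 2 (internal expansion) = 12.
The elision shares a bar with the next section but does not change this unit's count.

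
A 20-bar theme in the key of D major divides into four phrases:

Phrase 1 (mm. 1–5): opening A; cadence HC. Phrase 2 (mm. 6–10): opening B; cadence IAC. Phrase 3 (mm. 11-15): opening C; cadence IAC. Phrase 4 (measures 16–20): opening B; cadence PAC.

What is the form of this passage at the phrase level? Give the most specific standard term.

contrasting double period

Four phrases in two halves: the first half (measures 1–10) ends with an imperfect authentic cadence, the second (mm. 11-20) with a perfect authentic cadence — a large antecedent–consequent pair, i.e. a double period.
Phrase 3 begins with different material from phrase 1, making it contrasting.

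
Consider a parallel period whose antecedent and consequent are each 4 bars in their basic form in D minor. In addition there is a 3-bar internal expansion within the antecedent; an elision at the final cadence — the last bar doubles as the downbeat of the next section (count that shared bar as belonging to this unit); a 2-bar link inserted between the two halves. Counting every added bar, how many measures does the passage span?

Basic parallel period: 4 + 4 = 8 bars.
8 (basic form) + 3 (internal expansion) + 2 (link) = 13.
The elision shares a bar with the next section but does not change this unit's count.

13 measures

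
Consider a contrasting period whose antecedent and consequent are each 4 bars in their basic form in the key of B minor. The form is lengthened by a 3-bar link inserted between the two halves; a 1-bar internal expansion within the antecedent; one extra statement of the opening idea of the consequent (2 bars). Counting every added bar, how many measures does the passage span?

14 measures

Basic contrasting period: 4 + 4 = 8 bars.
8 (basic form) + 3 (link) + 1 (internal expansion) + 2 (extra statement) = 14.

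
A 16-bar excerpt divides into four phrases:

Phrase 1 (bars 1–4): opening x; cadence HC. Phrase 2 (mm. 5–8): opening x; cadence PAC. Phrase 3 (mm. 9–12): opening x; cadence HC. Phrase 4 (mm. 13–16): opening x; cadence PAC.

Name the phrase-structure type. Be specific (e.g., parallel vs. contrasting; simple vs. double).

repeated period

The cadence pattern HC–PAC–HC–PAC is weak–strong twice, and phrases 3–4 restate phrases 1–2: a period heard twice, not a double period (which would end weakly at phrase 2).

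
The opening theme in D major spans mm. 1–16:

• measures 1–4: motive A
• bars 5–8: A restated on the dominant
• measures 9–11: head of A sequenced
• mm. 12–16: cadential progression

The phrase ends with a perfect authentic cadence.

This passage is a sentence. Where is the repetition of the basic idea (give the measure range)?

The presentation of a sentence is the basic idea (bars 1-4) plus its repetition (bars 5–8); the repetition of the basic idea is therefore measures 5-8.

measures 5–8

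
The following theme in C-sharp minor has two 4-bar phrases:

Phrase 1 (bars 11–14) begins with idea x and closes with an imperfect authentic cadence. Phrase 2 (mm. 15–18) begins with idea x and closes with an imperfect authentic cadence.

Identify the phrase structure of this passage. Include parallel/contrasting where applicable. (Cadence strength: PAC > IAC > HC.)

repeated phrase

Both phrases have the same opening (x) and the same cadence (imperfect authentic cadence): the second is a restatement, not a consequent, so this is a repeated phrase rather than a period.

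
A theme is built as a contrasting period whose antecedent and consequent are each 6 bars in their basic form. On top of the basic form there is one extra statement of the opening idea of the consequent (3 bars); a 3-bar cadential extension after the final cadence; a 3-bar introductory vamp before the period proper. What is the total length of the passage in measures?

Basic contrasting period: 6 + 6 = 12 bars.
12 (basic form) + 3 (extra statement) + 3 (cadential extension) + 3 (introduction) = 21.

21 measures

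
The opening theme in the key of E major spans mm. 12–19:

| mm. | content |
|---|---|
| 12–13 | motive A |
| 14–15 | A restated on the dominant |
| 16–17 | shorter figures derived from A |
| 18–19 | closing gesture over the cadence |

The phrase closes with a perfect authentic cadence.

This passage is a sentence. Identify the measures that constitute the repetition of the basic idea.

measures 14–15

The presentation of a sentence is the basic idea (measures 12-13) plus its repetition (mm. 14–15); the repetition of the basic idea is therefore bars 14–15.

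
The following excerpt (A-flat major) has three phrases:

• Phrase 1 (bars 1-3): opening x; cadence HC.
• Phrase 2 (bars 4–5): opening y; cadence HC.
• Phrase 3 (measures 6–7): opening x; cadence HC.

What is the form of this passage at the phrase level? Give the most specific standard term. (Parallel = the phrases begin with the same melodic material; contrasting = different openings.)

phrase group

The final phrase closes with a half cadence, which is not stronger than the preceding half cadence; the 3 phrases lack an overall antecedent–consequent design and so form a phrase group.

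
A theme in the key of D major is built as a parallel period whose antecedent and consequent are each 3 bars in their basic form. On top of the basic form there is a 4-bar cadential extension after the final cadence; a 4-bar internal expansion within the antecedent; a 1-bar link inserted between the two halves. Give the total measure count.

Basic parallel period: 3 + 3 = 6 bars.
6 (basic form) + 4 (cadential extension) + 4 (internal expansion) + 1 (link) = 15.

15 measures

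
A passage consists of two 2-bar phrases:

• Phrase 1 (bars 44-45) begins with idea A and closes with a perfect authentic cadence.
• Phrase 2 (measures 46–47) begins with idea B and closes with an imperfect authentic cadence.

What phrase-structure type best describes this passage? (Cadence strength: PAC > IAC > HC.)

The second phrase closes with an imperfect authentic cadence, which is not stronger than the first phrase's perfect authentic cadence; without a weak→strong cadential pair there is no antecedent–consequent relationship, so this is a phrase group rather than a period.

phrase group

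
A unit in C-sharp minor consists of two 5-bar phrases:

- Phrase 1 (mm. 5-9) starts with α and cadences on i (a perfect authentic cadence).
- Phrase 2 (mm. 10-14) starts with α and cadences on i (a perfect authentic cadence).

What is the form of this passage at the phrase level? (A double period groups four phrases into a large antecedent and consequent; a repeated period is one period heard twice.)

Both phrases have the same opening (α) and the same cadence (perfect authentic cadence): the second is a restatement, not a consequent, so this is a repeated phrase rather than a period.

repeated phrase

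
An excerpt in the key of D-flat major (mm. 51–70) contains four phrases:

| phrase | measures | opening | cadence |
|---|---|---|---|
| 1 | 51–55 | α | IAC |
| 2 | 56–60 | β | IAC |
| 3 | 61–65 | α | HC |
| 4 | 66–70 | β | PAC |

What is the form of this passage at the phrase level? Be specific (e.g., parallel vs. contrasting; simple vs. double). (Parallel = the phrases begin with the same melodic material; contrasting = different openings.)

Four phrases in two halves: the first half (measures 51–60) ends with an imperfect authentic cadence, the second (measures 61-70) with a perfect authentic cadence — a large antecedent–consequent pair, i.e. a double period.
Phrase 3 begins with the same material as phrase 1, making it parallel.

parallel double period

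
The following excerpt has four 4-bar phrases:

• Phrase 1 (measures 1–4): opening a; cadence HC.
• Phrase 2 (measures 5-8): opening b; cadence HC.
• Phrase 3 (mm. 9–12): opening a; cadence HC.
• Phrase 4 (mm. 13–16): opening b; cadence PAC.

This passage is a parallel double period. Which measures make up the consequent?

measures 9–16

In a double period the four phrases pair into a large antecedent (phrases 1–2, ending half cadence) and a large consequent (phrases 3–4, ending perfect authentic cadence). The consequent spans measures 9–16.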